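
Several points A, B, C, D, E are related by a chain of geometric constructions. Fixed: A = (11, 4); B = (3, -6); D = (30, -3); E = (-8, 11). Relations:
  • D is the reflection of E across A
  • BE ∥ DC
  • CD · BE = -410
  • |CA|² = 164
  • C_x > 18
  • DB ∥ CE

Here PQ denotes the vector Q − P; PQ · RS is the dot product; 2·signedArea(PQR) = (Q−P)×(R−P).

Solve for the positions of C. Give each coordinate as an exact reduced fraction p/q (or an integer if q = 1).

C = (19, 14)

1. C_x = 19  [DB ∥ CE ∩ BE ∥ DC]
2. C_y = 14  [DB ∥ CE ∩ BE ∥ DC]
   → C = (19, 14)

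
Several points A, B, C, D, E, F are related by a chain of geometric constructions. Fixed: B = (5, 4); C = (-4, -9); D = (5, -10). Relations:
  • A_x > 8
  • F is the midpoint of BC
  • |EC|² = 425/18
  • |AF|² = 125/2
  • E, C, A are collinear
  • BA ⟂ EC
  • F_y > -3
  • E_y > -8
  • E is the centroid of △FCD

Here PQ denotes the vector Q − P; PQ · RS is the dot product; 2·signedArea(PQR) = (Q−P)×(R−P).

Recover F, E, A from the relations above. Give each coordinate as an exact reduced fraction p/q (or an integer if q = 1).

1. F_x = 1/2  [F is the midpoint of BC]
2. F_y = -5/2  [F is the midpoint of BC]
   → F = (1/2, -5/2)
3. E_x = 1/2  [E is the centroid of △FCD]
4. E_y = -43/6  [E is the centroid of △FCD]
   → E = (1/2, -43/6)
5. A_x = 3511/425  [E, C, A are collinear ∩ BA ⟂ EC]
6. A_y = -1702/425  [E, C, A are collinear ∩ BA ⟂ EC]
   → A = (3511/425, -1702/425)

A = (3511/425, -1702/425)
E = (1/2, -43/6)
F = (1/2, -5/2)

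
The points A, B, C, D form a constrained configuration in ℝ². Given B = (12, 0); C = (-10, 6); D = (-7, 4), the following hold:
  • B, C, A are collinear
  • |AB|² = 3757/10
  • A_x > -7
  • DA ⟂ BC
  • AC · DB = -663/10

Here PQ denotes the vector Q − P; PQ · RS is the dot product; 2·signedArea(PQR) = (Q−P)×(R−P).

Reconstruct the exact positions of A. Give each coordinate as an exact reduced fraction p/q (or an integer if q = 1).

A = (-67/10, 51/10)

1. A_x = -67/10  [B, C, A are collinear ∩ DA ⟂ BC]
2. A_y = 51/10  [B, C, A are collinear ∩ DA ⟂ BC]
   → A = (-67/10, 51/10)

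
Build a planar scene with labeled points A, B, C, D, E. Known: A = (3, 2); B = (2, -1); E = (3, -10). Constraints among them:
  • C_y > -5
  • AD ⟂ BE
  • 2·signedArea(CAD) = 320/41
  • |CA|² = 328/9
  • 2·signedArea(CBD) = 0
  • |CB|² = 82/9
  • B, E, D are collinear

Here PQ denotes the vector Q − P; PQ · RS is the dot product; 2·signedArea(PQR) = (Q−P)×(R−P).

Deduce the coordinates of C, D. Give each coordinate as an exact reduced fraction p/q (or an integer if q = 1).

C = (7/3, -4)
D = (69/41, 76/41)

1. D_x = 69/41  [B, E, D are collinear ∩ AD ⟂ BE]
2. D_y = 76/41  [B, E, D are collinear ∩ AD ⟂ BE]
   → D = (69/41, 76/41)
3. C_x = 7/3  [2·signedArea(CBD) = 0 ∩ 2·signedArea(CAD) = 320/41]
4. C_y = -4  [2·signedArea(CBD) = 0 ∩ 2·signedArea(CAD) = 320/41]
   → C = (7/3, -4)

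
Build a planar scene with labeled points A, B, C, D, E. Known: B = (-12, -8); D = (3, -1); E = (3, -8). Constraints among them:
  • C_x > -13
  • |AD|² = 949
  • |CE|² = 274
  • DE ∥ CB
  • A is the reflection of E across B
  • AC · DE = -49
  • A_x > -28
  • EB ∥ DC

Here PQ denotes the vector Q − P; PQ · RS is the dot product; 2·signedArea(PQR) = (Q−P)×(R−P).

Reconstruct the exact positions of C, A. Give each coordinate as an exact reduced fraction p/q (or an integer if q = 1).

A = (-27, -8)
C = (-12, -1)

1. C_x = -12  [DE ∥ CB ∩ EB ∥ DC]
2. C_y = -1  [DE ∥ CB ∩ EB ∥ DC]
   → C = (-12, -1)
3. A_x = -27  [A is the reflection of E across B]
4. A_y = -8  [A is the reflection of E across B]
   → A = (-27, -8)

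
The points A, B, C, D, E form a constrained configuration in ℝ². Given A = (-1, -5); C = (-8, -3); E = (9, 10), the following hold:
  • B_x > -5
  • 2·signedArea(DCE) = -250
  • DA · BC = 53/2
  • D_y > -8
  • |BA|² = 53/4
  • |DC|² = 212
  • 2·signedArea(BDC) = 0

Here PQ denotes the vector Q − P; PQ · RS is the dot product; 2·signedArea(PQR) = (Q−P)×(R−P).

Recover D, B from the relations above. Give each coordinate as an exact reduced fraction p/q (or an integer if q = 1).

1. D_x = 6  [line -13·x + 17·y + 197 = 0 ∩ |DC|² = 212]
2. D_y = -7  [line -13·x + 17·y + 197 = 0 ∩ |DC|² = 212]
   → D = (6, -7)
3. B_x = -9/2  [2·signedArea(BDC) = 0 ∩ DA · BC = 53/2]
4. B_y = -4  [2·signedArea(BDC) = 0 ∩ DA · BC = 53/2]
   → B = (-9/2, -4)

B = (-9/2, -4)
D = (6, -7)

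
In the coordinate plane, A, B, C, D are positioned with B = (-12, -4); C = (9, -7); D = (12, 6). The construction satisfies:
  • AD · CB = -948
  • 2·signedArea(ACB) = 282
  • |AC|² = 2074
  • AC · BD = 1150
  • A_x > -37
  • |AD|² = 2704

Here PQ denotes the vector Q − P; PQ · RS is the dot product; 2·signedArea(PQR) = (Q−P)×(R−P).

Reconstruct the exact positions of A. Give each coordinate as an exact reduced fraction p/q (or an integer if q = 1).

1. A_x = -36  [AD · CB = -948 ∩ 2·signedArea(ACB) = 282]
2. A_y = -14  [AD · CB = -948 ∩ 2·signedArea(ACB) = 282]
   → A = (-36, -14)

A = (-36, -14)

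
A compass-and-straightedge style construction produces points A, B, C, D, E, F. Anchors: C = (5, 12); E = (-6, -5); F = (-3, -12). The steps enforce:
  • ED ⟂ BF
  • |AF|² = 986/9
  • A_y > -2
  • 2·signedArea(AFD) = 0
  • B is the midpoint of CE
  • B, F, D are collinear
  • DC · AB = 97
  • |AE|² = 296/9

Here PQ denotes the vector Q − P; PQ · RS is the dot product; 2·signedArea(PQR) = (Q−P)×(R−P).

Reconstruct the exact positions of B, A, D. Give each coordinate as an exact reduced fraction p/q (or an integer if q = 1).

1. B_x = -1/2  [B is the midpoint of CE]
2. B_y = 7/2  [B is the midpoint of CE]
   → B = (-1/2, 7/2)
3. D_x = -974/493  [B, F, D are collinear ∩ ED ⟂ BF]
4. D_y = -2785/493  [B, F, D are collinear ∩ ED ⟂ BF]
   → D = (-974/493, -2785/493)
5. A_x = -4/3  [2·signedArea(AFD) = 0 ∩ DC · AB = 97]
6. A_y = -5/3  [2·signedArea(AFD) = 0 ∩ DC · AB = 97]
   → A = (-4/3, -5/3)

A = (-4/3, -5/3)
B = (-1/2, 7/2)
D = (-974/493, -2785/493)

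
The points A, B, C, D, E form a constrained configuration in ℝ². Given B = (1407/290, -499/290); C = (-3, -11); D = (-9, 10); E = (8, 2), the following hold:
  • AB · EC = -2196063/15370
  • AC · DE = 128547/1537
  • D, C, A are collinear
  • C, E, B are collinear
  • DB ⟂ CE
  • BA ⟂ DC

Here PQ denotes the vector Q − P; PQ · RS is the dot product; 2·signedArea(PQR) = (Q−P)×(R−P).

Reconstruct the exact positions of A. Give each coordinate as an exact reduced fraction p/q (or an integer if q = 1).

A = (-37338/7685, -69089/15370)

1. A_x = -37338/7685  [D, C, A are collinear ∩ BA ⟂ DC]
2. A_y = -69089/15370  [D, C, A are collinear ∩ BA ⟂ DC]
   → A = (-37338/7685, -69089/15370)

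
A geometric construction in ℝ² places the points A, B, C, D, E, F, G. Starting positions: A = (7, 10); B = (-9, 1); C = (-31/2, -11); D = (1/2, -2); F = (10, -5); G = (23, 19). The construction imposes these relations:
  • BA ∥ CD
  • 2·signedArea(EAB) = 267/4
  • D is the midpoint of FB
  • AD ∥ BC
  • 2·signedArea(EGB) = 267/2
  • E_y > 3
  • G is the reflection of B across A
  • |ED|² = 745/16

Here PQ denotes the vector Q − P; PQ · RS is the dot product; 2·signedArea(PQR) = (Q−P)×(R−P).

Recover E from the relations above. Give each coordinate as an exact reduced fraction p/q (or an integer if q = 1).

1. E_x = 15/4  [line 18·x + -32·y + 121/2 = 0 ∩ |ED|² = 745/16]
2. E_y = 4  [line 18·x + -32·y + 121/2 = 0 ∩ |ED|² = 745/16]
   → E = (15/4, 4)

E = (15/4, 4)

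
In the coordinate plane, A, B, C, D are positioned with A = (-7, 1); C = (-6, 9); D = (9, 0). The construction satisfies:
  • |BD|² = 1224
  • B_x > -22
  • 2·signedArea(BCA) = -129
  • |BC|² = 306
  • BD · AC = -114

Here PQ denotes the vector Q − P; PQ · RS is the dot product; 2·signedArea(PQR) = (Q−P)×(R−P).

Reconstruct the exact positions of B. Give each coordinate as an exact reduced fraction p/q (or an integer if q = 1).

B = (-21, 18)

1. B_x = -21  [2·signedArea(BCA) = -129 ∩ BD · AC = -114]
2. B_y = 18  [2·signedArea(BCA) = -129 ∩ BD · AC = -114]
   → B = (-21, 18)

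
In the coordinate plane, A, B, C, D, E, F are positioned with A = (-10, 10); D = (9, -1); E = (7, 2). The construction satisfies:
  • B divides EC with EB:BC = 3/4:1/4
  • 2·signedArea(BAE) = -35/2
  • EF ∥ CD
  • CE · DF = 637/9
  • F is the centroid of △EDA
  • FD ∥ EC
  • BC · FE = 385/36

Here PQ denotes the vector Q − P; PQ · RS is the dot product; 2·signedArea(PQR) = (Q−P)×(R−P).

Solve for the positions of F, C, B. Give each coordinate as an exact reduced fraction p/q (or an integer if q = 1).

1. F_x = 2  [F is the centroid of △EDA]
2. F_y = 11/3  [F is the centroid of △EDA]
   → F = (2, 11/3)
3. C_x = 14  [EF ∥ CD ∩ FD ∥ EC]
4. C_y = -8/3  [EF ∥ CD ∩ FD ∥ EC]
   → C = (14, -8/3)
5. B_x = 49/4  [B divides EC with EB:BC = 3/4:1/4]
6. B_y = -3/2  [B divides EC with EB:BC = 3/4:1/4]
   → B = (49/4, -3/2)

B = (49/4, -3/2)
C = (14, -8/3)
F = (2, 11/3)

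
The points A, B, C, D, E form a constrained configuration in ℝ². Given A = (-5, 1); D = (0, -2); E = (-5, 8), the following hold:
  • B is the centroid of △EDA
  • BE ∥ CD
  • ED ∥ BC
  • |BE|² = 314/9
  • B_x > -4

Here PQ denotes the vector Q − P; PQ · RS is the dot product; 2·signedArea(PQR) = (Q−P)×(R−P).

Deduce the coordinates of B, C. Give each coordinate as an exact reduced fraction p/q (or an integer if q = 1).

B = (-10/3, 7/3)
C = (5/3, -23/3)

1. B_x = -10/3  [B is the centroid of △EDA]
2. B_y = 7/3  [B is the centroid of △EDA]
   → B = (-10/3, 7/3)
3. C_x = 5/3  [BE ∥ CD ∩ ED ∥ BC]
4. C_y = -23/3  [BE ∥ CD ∩ ED ∥ BC]
   → C = (5/3, -23/3)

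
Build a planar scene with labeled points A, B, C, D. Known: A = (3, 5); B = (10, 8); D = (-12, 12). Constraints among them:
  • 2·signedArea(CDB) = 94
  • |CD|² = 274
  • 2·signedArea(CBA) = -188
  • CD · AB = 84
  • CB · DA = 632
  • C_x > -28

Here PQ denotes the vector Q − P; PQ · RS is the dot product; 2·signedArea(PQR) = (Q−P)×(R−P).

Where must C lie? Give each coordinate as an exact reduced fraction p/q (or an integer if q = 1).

1. C_x = -27  [2·signedArea(CBA) = -188 ∩ 2·signedArea(CDB) = 94]
2. C_y = 19  [2·signedArea(CBA) = -188 ∩ 2·signedArea(CDB) = 94]
   → C = (-27, 19)

C = (-27, 19)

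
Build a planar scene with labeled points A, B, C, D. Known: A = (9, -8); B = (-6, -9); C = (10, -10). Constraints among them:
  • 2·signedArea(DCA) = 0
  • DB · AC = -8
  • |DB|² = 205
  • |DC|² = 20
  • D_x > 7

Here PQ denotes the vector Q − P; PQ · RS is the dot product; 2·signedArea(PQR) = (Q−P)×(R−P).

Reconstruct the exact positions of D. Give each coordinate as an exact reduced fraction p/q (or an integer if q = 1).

D = (8, -6)

1. D_x = 8  [2·signedArea(DCA) = 0 ∩ DB · AC = -8]
2. D_y = -6  [2·signedArea(DCA) = 0 ∩ DB · AC = -8]
   → D = (8, -6)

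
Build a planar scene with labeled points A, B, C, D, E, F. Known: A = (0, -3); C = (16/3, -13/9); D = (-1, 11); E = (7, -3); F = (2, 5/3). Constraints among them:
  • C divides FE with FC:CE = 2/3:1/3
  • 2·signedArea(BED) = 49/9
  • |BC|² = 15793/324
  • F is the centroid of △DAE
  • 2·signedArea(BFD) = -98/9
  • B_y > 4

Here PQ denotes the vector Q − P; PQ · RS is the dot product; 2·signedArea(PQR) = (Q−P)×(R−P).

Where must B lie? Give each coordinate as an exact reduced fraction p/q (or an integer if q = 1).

B = (13/6, 43/9)

1. B_x = 13/6  [2·signedArea(BFD) = -98/9 ∩ 2·signedArea(BED) = 49/9]
2. B_y = 43/9  [2·signedArea(BFD) = -98/9 ∩ 2·signedArea(BED) = 49/9]
   → B = (13/6, 43/9)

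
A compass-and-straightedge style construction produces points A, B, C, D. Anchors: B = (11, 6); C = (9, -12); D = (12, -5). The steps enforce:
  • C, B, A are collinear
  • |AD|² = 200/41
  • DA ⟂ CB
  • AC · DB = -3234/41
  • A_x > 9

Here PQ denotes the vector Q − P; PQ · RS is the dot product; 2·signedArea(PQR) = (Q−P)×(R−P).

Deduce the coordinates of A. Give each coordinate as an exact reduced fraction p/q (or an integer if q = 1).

A = (402/41, -195/41)

1. A_x = 402/41  [C, B, A are collinear ∩ DA ⟂ CB]
2. A_y = -195/41  [C, B, A are collinear ∩ DA ⟂ CB]
   → A = (402/41, -195/41)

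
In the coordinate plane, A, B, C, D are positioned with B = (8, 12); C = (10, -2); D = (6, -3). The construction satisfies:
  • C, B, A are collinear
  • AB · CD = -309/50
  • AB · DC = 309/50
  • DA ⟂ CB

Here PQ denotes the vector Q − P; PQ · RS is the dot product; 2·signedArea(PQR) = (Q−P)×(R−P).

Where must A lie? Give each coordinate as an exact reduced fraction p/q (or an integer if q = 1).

A = (503/50, -121/50)

1. A_x = 503/50  [C, B, A are collinear ∩ DA ⟂ CB]
2. A_y = -121/50  [C, B, A are collinear ∩ DA ⟂ CB]
   → A = (503/50, -121/50)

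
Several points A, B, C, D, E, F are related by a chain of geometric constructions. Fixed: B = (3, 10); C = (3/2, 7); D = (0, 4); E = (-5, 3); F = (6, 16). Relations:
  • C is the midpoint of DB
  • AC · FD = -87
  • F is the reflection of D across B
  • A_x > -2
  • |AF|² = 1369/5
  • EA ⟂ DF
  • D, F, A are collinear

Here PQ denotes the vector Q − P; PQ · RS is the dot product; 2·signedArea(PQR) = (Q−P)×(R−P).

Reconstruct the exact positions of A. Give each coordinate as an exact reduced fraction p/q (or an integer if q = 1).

1. A_x = -7/5  [D, F, A are collinear ∩ EA ⟂ DF]
2. A_y = 6/5  [D, F, A are collinear ∩ EA ⟂ DF]
   → A = (-7/5, 6/5)

A = (-7/5, 6/5)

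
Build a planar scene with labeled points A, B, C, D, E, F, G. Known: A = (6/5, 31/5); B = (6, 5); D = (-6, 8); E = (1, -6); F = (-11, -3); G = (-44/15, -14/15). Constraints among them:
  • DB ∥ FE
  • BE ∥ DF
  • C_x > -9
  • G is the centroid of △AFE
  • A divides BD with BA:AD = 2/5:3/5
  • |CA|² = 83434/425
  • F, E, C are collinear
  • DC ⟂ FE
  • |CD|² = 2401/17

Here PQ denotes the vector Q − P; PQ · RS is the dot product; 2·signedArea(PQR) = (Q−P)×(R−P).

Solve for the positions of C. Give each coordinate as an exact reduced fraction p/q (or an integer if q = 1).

C = (-151/17, -60/17)

1. C_x = -151/17  [F, E, C are collinear ∩ DC ⟂ FE]
2. C_y = -60/17  [F, E, C are collinear ∩ DC ⟂ FE]
   → C = (-151/17, -60/17)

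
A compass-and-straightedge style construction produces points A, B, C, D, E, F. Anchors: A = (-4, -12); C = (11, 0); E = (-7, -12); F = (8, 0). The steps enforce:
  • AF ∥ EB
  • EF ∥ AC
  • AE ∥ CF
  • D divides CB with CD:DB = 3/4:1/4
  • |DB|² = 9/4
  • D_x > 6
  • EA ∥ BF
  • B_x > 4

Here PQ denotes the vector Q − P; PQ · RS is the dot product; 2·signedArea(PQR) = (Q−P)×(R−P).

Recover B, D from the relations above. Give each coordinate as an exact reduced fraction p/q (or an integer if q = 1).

B = (5, 0)
D = (13/2, 0)

1. B_x = 5  [EA ∥ BF ∩ AF ∥ EB]
2. B_y = 0  [EA ∥ BF ∩ AF ∥ EB]
   → B = (5, 0)
3. D_x = 13/2  [D divides CB with CD:DB = 3/4:1/4]
4. D_y = 0  [D divides CB with CD:DB = 3/4:1/4]
   → D = (13/2, 0)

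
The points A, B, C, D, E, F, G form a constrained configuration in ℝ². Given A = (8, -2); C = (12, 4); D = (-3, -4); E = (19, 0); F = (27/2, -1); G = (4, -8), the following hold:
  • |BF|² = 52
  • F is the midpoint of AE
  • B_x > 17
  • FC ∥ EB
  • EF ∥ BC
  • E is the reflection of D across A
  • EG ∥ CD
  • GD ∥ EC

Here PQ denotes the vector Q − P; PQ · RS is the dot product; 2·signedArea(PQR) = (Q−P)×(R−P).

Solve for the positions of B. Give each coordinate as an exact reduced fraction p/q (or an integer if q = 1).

B = (35/2, 5)

1. B_x = 35/2  [EF ∥ BC ∩ FC ∥ EB]
2. B_y = 5  [EF ∥ BC ∩ FC ∥ EB]
   → B = (35/2, 5)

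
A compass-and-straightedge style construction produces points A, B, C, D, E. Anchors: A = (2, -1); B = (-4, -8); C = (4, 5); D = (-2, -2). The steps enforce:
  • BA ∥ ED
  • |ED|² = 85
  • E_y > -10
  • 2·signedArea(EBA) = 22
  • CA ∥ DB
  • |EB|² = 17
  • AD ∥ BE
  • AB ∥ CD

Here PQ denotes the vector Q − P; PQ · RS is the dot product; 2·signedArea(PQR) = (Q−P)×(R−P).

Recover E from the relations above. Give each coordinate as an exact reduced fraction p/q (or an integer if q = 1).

E = (-8, -9)

1. E_x = -8  [BA ∥ ED ∩ AD ∥ BE]
2. E_y = -9  [BA ∥ ED ∩ AD ∥ BE]
   → E = (-8, -9)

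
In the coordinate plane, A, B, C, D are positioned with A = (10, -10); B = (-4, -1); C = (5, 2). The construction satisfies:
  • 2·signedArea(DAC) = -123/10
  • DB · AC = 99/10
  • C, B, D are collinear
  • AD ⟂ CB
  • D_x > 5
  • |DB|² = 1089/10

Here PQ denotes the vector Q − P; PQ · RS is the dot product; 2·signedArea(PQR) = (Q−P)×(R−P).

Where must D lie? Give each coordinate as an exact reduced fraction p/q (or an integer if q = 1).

1. D_x = 59/10  [C, B, D are collinear ∩ AD ⟂ CB]
2. D_y = 23/10  [C, B, D are collinear ∩ AD ⟂ CB]
   → D = (59/10, 23/10)

D = (59/10, 23/10)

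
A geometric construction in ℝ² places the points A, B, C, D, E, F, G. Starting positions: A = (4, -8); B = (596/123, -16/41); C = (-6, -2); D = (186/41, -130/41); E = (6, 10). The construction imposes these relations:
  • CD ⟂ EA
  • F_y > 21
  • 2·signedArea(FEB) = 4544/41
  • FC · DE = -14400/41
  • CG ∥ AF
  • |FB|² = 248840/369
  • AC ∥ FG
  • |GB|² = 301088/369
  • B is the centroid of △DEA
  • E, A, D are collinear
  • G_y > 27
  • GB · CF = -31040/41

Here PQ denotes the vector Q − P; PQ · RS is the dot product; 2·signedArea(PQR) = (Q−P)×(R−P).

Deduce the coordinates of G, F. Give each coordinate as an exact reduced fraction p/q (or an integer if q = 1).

1. F_x = 18  [2·signedArea(FEB) = 4544/41 ∩ FC · DE = -14400/41]
2. F_y = 22  [2·signedArea(FEB) = 4544/41 ∩ FC · DE = -14400/41]
   → F = (18, 22)
3. G_x = 8  [GB · CF = -31040/41 ∩ AC ∥ FG]
4. G_y = 28  [GB · CF = -31040/41 ∩ AC ∥ FG]
   → G = (8, 28)

F = (18, 22)
G = (8, 28)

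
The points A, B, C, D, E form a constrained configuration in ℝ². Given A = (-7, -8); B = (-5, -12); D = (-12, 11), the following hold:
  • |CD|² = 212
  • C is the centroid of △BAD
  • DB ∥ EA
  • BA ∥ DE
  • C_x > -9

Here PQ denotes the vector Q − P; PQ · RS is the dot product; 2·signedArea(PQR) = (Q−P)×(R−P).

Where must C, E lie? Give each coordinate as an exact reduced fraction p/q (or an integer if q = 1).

1. C_x = -8  [C is the centroid of △BAD]
2. C_y = -3  [C is the centroid of △BAD]
   → C = (-8, -3)
3. E_x = -14  [DB ∥ EA ∩ BA ∥ DE]
4. E_y = 15  [DB ∥ EA ∩ BA ∥ DE]
   → E = (-14, 15)

C = (-8, -3)
E = (-14, 15)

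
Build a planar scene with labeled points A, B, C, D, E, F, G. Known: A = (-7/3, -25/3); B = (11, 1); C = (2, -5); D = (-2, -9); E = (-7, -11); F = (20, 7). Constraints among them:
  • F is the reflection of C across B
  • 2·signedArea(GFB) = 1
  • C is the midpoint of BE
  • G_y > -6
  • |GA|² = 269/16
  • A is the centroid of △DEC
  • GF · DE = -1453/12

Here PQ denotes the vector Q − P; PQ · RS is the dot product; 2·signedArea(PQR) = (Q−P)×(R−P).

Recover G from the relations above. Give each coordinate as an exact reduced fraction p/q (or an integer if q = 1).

1. G_x = 11/12  [2·signedArea(GFB) = 1 ∩ GF · DE = -1453/12]
2. G_y = -35/6  [2·signedArea(GFB) = 1 ∩ GF · DE = -1453/12]
   → G = (11/12, -35/6)

G = (11/12, -35/6)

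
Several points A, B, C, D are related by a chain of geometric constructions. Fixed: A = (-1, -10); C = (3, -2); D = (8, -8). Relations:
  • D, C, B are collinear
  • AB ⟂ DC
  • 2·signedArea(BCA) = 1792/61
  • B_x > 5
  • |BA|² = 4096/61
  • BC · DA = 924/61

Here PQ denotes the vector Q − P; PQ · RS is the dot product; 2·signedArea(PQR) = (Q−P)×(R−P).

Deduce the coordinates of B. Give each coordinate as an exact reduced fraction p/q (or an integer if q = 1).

1. B_x = 323/61  [D, C, B are collinear ∩ AB ⟂ DC]
2. B_y = -290/61  [D, C, B are collinear ∩ AB ⟂ DC]
   → B = (323/61, -290/61)

B = (323/61, -290/61)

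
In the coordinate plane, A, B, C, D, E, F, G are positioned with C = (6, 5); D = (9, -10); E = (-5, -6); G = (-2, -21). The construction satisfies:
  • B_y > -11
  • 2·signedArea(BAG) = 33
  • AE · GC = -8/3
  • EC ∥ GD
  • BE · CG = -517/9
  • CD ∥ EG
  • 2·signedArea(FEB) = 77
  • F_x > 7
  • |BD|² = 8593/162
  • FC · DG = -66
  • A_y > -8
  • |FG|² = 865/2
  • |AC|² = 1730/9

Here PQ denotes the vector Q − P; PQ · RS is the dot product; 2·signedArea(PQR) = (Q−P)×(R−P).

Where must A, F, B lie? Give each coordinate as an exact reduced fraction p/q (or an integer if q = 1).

1. A_x = -1/3  [line -8·x + -26·y + -580/3 = 0 ∩ |AC|² = 1730/9]
2. A_y = -22/3  [line -8·x + -26·y + -580/3 = 0 ∩ |AC|² = 1730/9]
   → A = (-1/3, -22/3)
3. B_x = 31/18  [2·signedArea(BAG) = 33 ∩ BE · CG = -517/9]
4. B_y = -185/18  [2·signedArea(BAG) = 33 ∩ BE · CG = -517/9]
   → B = (31/18, -185/18)
5. F_x = 15/2  [FC · DG = -66 ∩ 2·signedArea(FEB) = 77]
6. F_y = -5/2  [FC · DG = -66 ∩ 2·signedArea(FEB) = 77]
   → F = (15/2, -5/2)

A = (-1/3, -22/3)
B = (31/18, -185/18)
F = (15/2, -5/2)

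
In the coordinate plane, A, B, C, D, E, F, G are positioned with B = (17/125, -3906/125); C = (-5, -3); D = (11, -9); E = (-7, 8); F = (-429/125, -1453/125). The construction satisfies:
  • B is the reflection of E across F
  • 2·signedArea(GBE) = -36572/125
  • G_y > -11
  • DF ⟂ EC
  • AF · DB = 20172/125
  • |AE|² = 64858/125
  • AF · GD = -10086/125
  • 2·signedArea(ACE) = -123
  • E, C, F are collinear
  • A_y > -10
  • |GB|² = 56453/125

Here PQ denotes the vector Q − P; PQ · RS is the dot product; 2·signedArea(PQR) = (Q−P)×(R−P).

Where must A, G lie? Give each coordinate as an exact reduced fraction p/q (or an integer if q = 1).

1. A_x = 924/125  [2·signedArea(ACE) = -123 ∩ AF · DB = 20172/125]
2. A_y = -1207/125  [2·signedArea(ACE) = -123 ∩ AF · DB = 20172/125]
   → A = (924/125, -1207/125)
3. G_x = 473/125  [line -4906/125·x + -892/125·y + 9366/125 = 0 ∩ |GB|² = 56453/125]
4. G_y = -1289/125  [line -4906/125·x + -892/125·y + 9366/125 = 0 ∩ |GB|² = 56453/125]
   → G = (473/125, -1289/125)

A = (924/125, -1207/125)
G = (473/125, -1289/125)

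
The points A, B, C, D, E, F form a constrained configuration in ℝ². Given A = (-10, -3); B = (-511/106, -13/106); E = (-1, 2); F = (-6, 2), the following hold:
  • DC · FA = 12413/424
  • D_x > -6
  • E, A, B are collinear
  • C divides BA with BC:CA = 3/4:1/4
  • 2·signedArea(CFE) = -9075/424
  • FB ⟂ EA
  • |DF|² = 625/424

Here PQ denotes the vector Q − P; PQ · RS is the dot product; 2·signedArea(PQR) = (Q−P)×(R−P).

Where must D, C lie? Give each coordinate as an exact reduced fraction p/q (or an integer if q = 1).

1. C_x = -3691/424  [C divides BA with BC:CA = 3/4:1/4]
2. C_y = -967/424  [C divides BA with BC:CA = 3/4:1/4]
   → C = (-3691/424, -967/424)
3. D_x = -1147/212  [line 4·x + 5·y + 3593/212 = 0 ∩ |DF|² = 625/424]
4. D_y = 199/212  [line 4·x + 5·y + 3593/212 = 0 ∩ |DF|² = 625/424]
   → D = (-1147/212, 199/212)

C = (-3691/424, -967/424)
D = (-1147/212, 199/212)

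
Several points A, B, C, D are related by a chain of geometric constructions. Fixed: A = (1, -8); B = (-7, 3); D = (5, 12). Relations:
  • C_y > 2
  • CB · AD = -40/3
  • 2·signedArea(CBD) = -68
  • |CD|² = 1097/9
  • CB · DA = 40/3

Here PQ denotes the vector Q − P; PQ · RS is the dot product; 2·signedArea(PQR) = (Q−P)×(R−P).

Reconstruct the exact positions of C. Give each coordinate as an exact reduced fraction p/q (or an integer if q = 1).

C = (-1/3, 7/3)

1. C_x = -1/3  [CB · AD = -40/3 ∩ 2·signedArea(CBD) = -68]
2. C_y = 7/3  [CB · AD = -40/3 ∩ 2·signedArea(CBD) = -68]
   → C = (-1/3, 7/3)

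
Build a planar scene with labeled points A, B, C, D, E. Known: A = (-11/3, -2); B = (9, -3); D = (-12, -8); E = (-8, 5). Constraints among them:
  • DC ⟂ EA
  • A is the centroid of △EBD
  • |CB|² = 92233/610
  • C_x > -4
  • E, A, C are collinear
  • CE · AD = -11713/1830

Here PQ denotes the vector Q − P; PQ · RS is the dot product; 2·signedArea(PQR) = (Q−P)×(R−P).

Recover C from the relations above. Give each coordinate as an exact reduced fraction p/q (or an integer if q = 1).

C = (-2007/610, -1591/610)

1. C_x = -2007/610  [E, A, C are collinear ∩ DC ⟂ EA]
2. C_y = -1591/610  [E, A, C are collinear ∩ DC ⟂ EA]
   → C = (-2007/610, -1591/610)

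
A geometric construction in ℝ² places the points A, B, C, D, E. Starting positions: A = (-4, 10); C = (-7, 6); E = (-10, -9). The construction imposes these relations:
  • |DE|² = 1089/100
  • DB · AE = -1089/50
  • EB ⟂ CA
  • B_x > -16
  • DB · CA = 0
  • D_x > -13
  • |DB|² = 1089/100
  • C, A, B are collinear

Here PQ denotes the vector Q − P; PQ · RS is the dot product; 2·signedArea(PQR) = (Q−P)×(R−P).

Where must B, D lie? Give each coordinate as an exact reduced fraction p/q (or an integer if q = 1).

B = (-382/25, -126/25)
D = (-316/25, -351/50)

1. B_x = -382/25  [C, A, B are collinear ∩ EB ⟂ CA]
2. B_y = -126/25  [C, A, B are collinear ∩ EB ⟂ CA]
   → B = (-382/25, -126/25)
3. D_x = -316/25  [DB · CA = 0 ∩ DB · AE = -1089/50]
4. D_y = -351/50  [DB · CA = 0 ∩ DB · AE = -1089/50]
   → D = (-316/25, -351/50)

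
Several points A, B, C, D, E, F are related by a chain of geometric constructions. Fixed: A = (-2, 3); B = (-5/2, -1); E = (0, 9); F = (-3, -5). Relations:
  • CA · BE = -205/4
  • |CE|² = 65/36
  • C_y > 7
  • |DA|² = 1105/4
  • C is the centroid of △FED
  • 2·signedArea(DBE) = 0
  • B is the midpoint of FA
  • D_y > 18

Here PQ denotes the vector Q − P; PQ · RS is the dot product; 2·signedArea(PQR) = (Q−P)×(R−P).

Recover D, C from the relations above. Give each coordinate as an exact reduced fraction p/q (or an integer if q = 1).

1. D_x = 5/2  [line -10·x + 5/2·y + -45/2 = 0 ∩ |DA|² = 1105/4]
2. D_y = 19  [line -10·x + 5/2·y + -45/2 = 0 ∩ |DA|² = 1105/4]
   → D = (5/2, 19)
3. C_x = -1/6  [C is the centroid of △FED]
4. C_y = 23/3  [C is the centroid of △FED]
   → C = (-1/6, 23/3)

C = (-1/6, 23/3)
D = (5/2, 19)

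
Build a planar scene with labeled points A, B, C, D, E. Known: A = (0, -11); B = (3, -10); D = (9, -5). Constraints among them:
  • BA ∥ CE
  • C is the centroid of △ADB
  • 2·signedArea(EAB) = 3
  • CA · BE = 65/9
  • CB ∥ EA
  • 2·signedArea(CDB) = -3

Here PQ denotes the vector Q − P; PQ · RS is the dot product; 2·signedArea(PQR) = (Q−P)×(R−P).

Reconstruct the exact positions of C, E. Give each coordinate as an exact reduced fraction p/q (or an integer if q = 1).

C = (4, -26/3)
E = (1, -29/3)

1. C_x = 4  [C is the centroid of △ADB]
2. C_y = -26/3  [C is the centroid of △ADB]
   → C = (4, -26/3)
3. E_x = 1  [CB ∥ EA ∩ BA ∥ CE]
4. E_y = -29/3  [CB ∥ EA ∩ BA ∥ CE]
   → E = (1, -29/3)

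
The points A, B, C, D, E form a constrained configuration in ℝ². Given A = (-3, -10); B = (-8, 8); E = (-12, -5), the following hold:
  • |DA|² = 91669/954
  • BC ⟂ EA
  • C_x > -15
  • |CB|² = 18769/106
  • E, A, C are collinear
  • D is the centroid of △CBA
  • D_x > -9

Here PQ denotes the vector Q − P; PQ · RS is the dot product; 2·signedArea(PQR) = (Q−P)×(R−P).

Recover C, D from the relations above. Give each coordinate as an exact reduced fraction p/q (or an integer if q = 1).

C = (-1533/106, -385/106)
D = (-2699/318, -199/106)

1. C_x = -1533/106  [E, A, C are collinear ∩ BC ⟂ EA]
2. C_y = -385/106  [E, A, C are collinear ∩ BC ⟂ EA]
   → C = (-1533/106, -385/106)
3. D_x = -2699/318  [D is the centroid of △CBA]
4. D_y = -199/106  [D is the centroid of △CBA]
   → D = (-2699/318, -199/106)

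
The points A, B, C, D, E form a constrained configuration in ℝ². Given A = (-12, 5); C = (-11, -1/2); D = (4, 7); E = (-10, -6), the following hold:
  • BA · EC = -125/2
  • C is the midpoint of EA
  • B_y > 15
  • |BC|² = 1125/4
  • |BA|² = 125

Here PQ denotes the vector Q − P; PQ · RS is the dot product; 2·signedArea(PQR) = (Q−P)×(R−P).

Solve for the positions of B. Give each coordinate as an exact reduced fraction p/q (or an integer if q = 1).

1. B_x = -14  [line 1·x + -11/2·y + 102 = 0 ∩ |BA|² = 125]
2. B_y = 16  [line 1·x + -11/2·y + 102 = 0 ∩ |BA|² = 125]
   → B = (-14, 16)

B = (-14, 16)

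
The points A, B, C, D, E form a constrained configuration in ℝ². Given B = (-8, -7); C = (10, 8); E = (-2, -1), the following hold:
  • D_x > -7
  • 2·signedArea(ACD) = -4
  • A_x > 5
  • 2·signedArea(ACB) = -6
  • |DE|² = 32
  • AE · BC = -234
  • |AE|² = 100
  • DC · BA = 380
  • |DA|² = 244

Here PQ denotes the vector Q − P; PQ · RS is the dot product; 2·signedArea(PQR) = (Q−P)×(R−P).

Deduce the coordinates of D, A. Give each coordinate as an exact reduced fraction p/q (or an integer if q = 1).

A = (6, 5)
D = (-6, -5)

1. A_x = 6  [2·signedArea(ACB) = -6 ∩ AE · BC = -234]
2. A_y = 5  [2·signedArea(ACB) = -6 ∩ AE · BC = -234]
   → A = (6, 5)
3. D_x = -6  [DC · BA = 380 ∩ 2·signedArea(ACD) = -4]
4. D_y = -5  [DC · BA = 380 ∩ 2·signedArea(ACD) = -4]
   → D = (-6, -5)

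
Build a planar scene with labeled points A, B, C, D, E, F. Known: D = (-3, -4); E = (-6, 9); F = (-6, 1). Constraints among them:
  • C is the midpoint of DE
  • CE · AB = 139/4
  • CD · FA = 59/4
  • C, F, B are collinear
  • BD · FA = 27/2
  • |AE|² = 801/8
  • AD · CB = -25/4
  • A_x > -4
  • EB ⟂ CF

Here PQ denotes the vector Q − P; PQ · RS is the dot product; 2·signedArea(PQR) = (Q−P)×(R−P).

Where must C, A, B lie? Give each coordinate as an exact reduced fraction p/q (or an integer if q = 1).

1. C_x = -9/2  [C is the midpoint of DE]
2. C_y = 5/2  [C is the midpoint of DE]
   → C = (-9/2, 5/2)
3. A_x = -15/4  [line 3/2·x + -13/2·y + 3/4 = 0 ∩ |AE|² = 801/8]
4. A_y = -3/4  [line 3/2·x + -13/2·y + 3/4 = 0 ∩ |AE|² = 801/8]
   → A = (-15/4, -3/4)
5. B_x = -2  [AD · CB = -25/4 ∩ C, F, B are collinear]
6. B_y = 5  [AD · CB = -25/4 ∩ C, F, B are collinear]
   → B = (-2, 5)

A = (-15/4, -3/4)
B = (-2, 5)
C = (-9/2, 5/2)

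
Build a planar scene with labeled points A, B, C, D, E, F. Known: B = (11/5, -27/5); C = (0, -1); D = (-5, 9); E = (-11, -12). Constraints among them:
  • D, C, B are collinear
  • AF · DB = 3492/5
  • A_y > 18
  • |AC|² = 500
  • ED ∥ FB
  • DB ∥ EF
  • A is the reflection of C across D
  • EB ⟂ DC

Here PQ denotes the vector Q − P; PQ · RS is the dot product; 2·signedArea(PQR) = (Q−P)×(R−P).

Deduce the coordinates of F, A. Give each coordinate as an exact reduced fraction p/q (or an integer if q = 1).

1. F_x = -19/5  [ED ∥ FB ∩ DB ∥ EF]
2. F_y = -132/5  [ED ∥ FB ∩ DB ∥ EF]
   → F = (-19/5, -132/5)
3. A_x = -10  [A is the reflection of C across D]
4. A_y = 19  [A is the reflection of C across D]
   → A = (-10, 19)

A = (-10, 19)
F = (-19/5, -132/5)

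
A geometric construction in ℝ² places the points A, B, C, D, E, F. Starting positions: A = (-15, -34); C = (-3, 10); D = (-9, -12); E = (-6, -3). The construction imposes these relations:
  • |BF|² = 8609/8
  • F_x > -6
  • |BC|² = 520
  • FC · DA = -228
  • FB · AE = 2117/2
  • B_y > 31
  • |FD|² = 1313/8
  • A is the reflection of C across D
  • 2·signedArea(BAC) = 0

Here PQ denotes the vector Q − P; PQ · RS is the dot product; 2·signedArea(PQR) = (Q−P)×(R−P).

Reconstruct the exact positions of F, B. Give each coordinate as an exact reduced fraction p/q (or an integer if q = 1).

1. F_x = -21/4  [line 6·x + 22·y + 26 = 0 ∩ |FD|² = 1313/8]
2. F_y = 1/4  [line 6·x + 22·y + 26 = 0 ∩ |FD|² = 1313/8]
   → F = (-21/4, 1/4)
3. B_x = 3  [2·signedArea(BAC) = 0 ∩ FB · AE = 2117/2]
4. B_y = 32  [2·signedArea(BAC) = 0 ∩ FB · AE = 2117/2]
   → B = (3, 32)

B = (3, 32)
F = (-21/4, 1/4)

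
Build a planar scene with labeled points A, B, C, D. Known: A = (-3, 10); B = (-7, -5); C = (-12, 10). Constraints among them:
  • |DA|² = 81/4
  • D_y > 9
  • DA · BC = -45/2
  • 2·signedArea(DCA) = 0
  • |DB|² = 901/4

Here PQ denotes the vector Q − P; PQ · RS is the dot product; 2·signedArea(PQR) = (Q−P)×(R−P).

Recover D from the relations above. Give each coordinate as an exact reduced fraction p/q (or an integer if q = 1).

1. D_x = -15/2  [2·signedArea(DCA) = 0 ∩ DA · BC = -45/2]
2. D_y = 10  [2·signedArea(DCA) = 0 ∩ DA · BC = -45/2]
   → D = (-15/2, 10)

D = (-15/2, 10)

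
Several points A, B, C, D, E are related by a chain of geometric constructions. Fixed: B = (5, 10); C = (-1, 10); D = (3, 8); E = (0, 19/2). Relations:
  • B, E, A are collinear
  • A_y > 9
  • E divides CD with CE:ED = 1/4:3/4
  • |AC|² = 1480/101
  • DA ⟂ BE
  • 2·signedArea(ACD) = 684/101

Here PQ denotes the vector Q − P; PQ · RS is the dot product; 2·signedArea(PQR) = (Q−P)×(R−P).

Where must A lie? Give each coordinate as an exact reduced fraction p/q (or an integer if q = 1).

A = (285/101, 988/101)

1. A_x = 285/101  [B, E, A are collinear ∩ DA ⟂ BE]
2. A_y = 988/101  [B, E, A are collinear ∩ DA ⟂ BE]
   → A = (285/101, 988/101)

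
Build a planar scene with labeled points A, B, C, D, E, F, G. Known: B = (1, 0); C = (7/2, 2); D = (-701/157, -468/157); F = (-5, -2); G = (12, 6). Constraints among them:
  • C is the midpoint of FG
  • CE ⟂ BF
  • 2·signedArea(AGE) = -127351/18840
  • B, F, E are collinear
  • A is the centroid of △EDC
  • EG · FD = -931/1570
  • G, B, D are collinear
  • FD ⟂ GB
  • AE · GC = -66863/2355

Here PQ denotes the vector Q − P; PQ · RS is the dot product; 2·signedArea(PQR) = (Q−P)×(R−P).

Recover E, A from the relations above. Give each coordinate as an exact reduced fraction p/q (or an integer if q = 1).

A = (9059/9420, -97/9420)
E = (77/20, 19/20)

1. E_x = 77/20  [B, F, E are collinear ∩ CE ⟂ BF]
2. E_y = 19/20  [B, F, E are collinear ∩ CE ⟂ BF]
   → E = (77/20, 19/20)
3. A_x = 9059/9420  [A is the centroid of △EDC]
4. A_y = -97/9420  [A is the centroid of △EDC]
   → A = (9059/9420, -97/9420)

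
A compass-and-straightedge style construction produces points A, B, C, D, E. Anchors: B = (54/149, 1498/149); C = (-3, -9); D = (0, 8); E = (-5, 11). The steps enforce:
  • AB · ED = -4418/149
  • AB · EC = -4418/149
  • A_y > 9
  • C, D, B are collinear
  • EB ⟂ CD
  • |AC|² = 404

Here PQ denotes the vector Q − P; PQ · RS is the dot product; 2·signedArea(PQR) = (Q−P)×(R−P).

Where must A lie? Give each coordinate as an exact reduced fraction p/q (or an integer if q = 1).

1. A_x = 853/149  [AB · ED = -4418/149 ∩ AB · EC = -4418/149]
2. A_y = 1357/149  [AB · ED = -4418/149 ∩ AB · EC = -4418/149]
   → A = (853/149, 1357/149)

A = (853/149, 1357/149)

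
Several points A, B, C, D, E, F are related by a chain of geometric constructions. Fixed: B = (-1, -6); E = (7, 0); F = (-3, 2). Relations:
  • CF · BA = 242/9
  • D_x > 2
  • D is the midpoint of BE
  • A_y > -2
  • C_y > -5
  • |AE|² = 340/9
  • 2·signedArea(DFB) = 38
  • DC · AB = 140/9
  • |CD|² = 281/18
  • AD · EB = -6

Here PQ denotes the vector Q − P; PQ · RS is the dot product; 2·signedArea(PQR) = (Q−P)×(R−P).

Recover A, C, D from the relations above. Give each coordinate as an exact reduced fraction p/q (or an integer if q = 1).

1. D_x = 3  [D is the midpoint of BE]
2. D_y = -3  [D is the midpoint of BE]
   → D = (3, -3)
3. A_x = 1  [line 8·x + 6·y + 0 = 0 ∩ |AE|² = 340/9]
4. A_y = -4/3  [line 8·x + 6·y + 0 = 0 ∩ |AE|² = 340/9]
   → A = (1, -4/3)
5. C_x = -1/2  [line -2·x + -14/3·y + -212/9 = 0 ∩ |CD|² = 281/18]
6. C_y = -29/6  [line -2·x + -14/3·y + -212/9 = 0 ∩ |CD|² = 281/18]
   → C = (-1/2, -29/6)

A = (1, -4/3)
C = (-1/2, -29/6)
D = (3, -3)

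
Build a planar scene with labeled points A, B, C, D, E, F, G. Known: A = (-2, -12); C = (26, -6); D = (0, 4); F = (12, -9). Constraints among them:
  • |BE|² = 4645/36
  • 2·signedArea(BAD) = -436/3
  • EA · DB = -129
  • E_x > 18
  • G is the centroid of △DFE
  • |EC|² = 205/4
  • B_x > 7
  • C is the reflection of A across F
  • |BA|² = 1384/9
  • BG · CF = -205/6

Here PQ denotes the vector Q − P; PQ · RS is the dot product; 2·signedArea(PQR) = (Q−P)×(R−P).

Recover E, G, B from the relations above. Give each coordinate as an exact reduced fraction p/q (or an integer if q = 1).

1. B_x = 8  [line -16·x + 2·y + 412/3 = 0 ∩ |BA|² = 1384/9]
2. B_y = -14/3  [line -16·x + 2·y + 412/3 = 0 ∩ |BA|² = 1384/9]
   → B = (8, -14/3)
3. E_x = 19  [line -8·x + 26/3·y + 217 = 0 ∩ |BE|² = 4645/36]
4. E_y = -15/2  [line -8·x + 26/3·y + 217 = 0 ∩ |BE|² = 4645/36]
   → E = (19, -15/2)
5. G_x = 31/3  [G is the centroid of △DFE]
6. G_y = -25/6  [G is the centroid of △DFE]
   → G = (31/3, -25/6)

B = (8, -14/3)
E = (19, -15/2)
G = (31/3, -25/6)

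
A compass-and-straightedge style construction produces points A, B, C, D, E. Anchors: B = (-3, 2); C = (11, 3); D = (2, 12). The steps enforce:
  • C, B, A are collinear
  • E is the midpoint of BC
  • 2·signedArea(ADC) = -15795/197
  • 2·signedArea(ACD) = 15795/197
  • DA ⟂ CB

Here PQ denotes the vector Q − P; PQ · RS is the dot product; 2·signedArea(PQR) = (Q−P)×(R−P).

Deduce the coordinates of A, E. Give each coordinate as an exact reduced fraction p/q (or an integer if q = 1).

A = (529/197, 474/197)
E = (4, 5/2)

1. A_x = 529/197  [C, B, A are collinear ∩ DA ⟂ CB]
2. A_y = 474/197  [C, B, A are collinear ∩ DA ⟂ CB]
   → A = (529/197, 474/197)
3. E_x = 4  [E is the midpoint of BC]
4. E_y = 5/2  [E is the midpoint of BC]
   → E = (4, 5/2)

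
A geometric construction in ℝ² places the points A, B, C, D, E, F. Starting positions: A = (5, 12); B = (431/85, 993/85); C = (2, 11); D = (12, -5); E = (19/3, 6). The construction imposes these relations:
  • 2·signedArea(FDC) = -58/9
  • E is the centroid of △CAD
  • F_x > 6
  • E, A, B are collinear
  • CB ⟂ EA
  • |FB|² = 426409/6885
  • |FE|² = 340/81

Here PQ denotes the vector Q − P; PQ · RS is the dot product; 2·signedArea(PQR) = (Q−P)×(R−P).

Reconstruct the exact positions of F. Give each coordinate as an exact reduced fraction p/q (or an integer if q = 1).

F = (61/9, 4)

1. F_x = 61/9  [line -16·x + -10·y + 1336/9 = 0 ∩ |FB|² = 426409/6885]
2. F_y = 4  [line -16·x + -10·y + 1336/9 = 0 ∩ |FB|² = 426409/6885]
   → F = (61/9, 4)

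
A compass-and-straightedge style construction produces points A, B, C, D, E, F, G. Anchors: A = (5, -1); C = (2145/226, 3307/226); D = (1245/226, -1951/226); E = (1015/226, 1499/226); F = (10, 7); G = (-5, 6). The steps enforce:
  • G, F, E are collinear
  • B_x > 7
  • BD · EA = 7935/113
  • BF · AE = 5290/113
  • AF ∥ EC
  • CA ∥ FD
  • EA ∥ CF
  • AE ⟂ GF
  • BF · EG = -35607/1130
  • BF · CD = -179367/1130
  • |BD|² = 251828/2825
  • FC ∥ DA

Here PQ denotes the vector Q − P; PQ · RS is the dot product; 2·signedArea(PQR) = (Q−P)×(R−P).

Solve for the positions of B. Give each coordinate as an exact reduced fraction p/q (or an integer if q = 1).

B = (1605/226, 761/1130)

1. B_x = 1605/226  [BF · CD = -179367/1130 ∩ BF · EG = -35607/1130]
2. B_y = 761/1130  [BF · CD = -179367/1130 ∩ BF · EG = -35607/1130]
   → B = (1605/226, 761/1130)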